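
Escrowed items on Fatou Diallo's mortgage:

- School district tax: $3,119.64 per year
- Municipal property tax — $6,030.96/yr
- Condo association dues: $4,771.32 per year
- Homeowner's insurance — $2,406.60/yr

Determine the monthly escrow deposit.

$1,360.71

School district tax = $3,119.64 per year
Municipal property tax = $6,030.96 per year
Condo association dues = $4,771.32 per year
Homeowner's insurance = $2,406.60 per year
Annual escrow total = $3,119.64 + $6,030.96 + $4,771.32 + $2,406.60 = $16,328.52
Monthly escrow = $16,328.52 / 12 = $1,360.71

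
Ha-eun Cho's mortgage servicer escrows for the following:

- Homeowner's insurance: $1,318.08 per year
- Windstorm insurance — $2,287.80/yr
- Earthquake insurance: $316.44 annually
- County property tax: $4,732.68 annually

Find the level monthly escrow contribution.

Homeowner's insurance — $1,318.08
Windstorm insurance — $2,287.80
Earthquake insurance — $316.44
County property tax — $4,732.68
Total annual escrow = $8,655.00
Monthly = $8,655.00 ÷ 12 = $721.25

$721.25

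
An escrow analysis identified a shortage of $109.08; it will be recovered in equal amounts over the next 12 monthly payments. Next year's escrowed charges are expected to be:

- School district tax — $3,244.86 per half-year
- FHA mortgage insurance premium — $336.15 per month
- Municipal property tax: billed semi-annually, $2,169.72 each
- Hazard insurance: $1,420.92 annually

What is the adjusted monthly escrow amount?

School district tax — $3,244.86 × 2 = $6,489.72 annually
FHA mortgage insurance premium — $336.15 × 12 = $4,033.80 annually
Municipal property tax — $2,169.72 × 2 = $4,339.44 annually
Hazard insurance — $1,420.92 annually
Annual escrow total = $6,489.72 + $4,033.80 + $4,339.44 + $1,420.92 = $16,283.88
Monthly escrow = $16,283.88 / 12 = $1,356.99
Shortage per month = $109.08 ÷ 12 = $9.09
Adjusted monthly = $1,356.99 + $9.09 = $1,366.08

$1,366.08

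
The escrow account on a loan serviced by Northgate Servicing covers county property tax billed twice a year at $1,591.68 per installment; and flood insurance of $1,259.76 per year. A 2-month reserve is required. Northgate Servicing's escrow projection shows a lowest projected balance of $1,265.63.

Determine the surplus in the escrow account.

County property tax — $1,591.68 × 2 = $3,183.36
Flood insurance — $1,259.76
Total annual escrow = $4,443.12
Base monthly escrow = $4,443.12 ÷ 12 = $370.26
Cushion = 2 × $370.26 = $740.52
Surplus = $1,265.63 − $740.52 = $525.11

$525.11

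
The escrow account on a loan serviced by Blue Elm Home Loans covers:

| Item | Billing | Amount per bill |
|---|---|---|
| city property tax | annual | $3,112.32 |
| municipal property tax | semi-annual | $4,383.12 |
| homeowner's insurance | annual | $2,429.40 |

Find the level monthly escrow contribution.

City property tax = $3,112.32 per year
Municipal property tax = $4,383.12 × 2 = $8,766.24 per year
Homeowner's insurance = $2,429.40 per year
Total per year = $3,112.32 + $8,766.24 + $2,429.40 = $14,307.96
Monthly = $14,307.96 / 12 = $1,192.33

$1,192.33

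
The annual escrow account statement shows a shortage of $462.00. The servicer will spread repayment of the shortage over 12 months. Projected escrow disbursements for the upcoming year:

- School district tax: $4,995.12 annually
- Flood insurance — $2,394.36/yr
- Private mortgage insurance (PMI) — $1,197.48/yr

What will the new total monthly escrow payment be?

School district tax = $4,995.12 per year
Flood insurance = $2,394.36 per year
Private mortgage insurance (PMI) = $1,197.48 per year
Total per year = $8,586.96
Per month = $8,586.96 / 12 = $715.58
Shortage per month = $462.00 ÷ 12 = $38.50
Adjusted monthly = $715.58 + $38.50 = $754.08

$754.08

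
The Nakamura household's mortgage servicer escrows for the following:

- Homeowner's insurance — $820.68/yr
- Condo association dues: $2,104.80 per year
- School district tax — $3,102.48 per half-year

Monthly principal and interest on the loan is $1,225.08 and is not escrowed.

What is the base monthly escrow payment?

Homeowner's insurance — $820.68 per year
Condo association dues — $2,104.80 per year
School district tax — $3,102.48 × 2 = $6,204.96 per year
Combined annual = $820.68 + $2,104.80 + $6,204.96 = $9,130.44
Base monthly escrow = $9,130.44 / 12 = $760.87

$760.87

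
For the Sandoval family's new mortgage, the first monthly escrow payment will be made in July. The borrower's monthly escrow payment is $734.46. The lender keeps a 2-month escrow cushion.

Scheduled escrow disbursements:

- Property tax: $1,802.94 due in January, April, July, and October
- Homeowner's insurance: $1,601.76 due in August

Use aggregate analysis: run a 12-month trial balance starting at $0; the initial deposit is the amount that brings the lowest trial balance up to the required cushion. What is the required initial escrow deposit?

$3,738.72

Cushion = 2 × $734.46 = $1,468.92
Trial balance (start $0, +$734.46 each month, − disbursements):
  Jul: +$734.46 − $1,802.94 → -$1,068.48
  Aug: +$734.46 − $1,601.76 → -$1,935.78
  Sep: +$734.46 → -$1,201.32
  Oct: +$734.46 − $1,802.94 → -$2,269.80
  Nov: +$734.46 → -$1,535.34
  Dec: +$734.46 → -$800.88
  Jan: +$734.46 − $1,802.94 → -$1,869.36
  Feb: +$734.46 → -$1,134.90
  Mar: +$734.46 → -$400.44
  Apr: +$734.46 − $1,802.94 → -$1,468.92
  May: +$734.46 → -$734.46
  Jun: +$734.46 → $0.00
Lowest trial balance = -$2,269.80 (Oct)
Initial deposit = cushion − low point = $1,468.92 − (-$2,269.80) = $3,738.72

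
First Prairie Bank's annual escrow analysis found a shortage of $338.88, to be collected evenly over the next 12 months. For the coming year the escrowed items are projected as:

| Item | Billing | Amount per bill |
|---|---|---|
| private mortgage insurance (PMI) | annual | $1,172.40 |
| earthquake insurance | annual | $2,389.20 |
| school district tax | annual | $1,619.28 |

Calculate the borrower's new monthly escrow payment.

Private mortgage insurance (PMI) — $1,172.40/yr
Earthquake insurance — $2,389.20/yr
School district tax — $1,619.28/yr
Annual escrow total = $5,180.88
Base monthly escrow = $5,180.88 / 12 = $431.74
Shortage spread = $338.88 ÷ 12 = $28.24/mo
Adjusted monthly = $431.74 + $28.24 = $459.98

$459.98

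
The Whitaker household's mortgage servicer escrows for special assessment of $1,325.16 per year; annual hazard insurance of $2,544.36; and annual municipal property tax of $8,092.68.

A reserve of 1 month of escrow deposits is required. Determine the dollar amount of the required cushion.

$996.85

Special assessment = $1,325.16 per year
Hazard insurance = $2,544.36 per year
Municipal property tax = $8,092.68 per year
Yearly total = $1,325.16 + $2,544.36 + $8,092.68 = $11,962.20
Per month = $11,962.20 ÷ 12 = $996.85
Cushion = 1 × $996.85 = $996.85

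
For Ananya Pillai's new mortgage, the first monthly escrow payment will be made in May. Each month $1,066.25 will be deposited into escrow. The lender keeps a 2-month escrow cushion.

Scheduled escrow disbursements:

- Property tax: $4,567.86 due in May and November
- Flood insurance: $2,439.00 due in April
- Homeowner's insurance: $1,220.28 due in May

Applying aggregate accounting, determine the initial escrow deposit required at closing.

$6,854.39

Cushion = 2 × $1,066.25 = $2,132.50
Trial balance (start $0, +$1,066.25 each month, − disbursements):
  May: +$1,066.25 − $5,788.14 → -$4,721.89
  Jun: +$1,066.25 → -$3,655.64
  Jul: +$1,066.25 → -$2,589.39
  Aug: +$1,066.25 → -$1,523.14
  Sep: +$1,066.25 → -$456.89
  Oct: +$1,066.25 → $609.36
  Nov: +$1,066.25 − $4,567.86 → -$2,892.25
  Dec: +$1,066.25 → -$1,826.00
  Jan: +$1,066.25 → -$759.75
  Feb: +$1,066.25 → $306.50
  Mar: +$1,066.25 → $1,372.75
  Apr: +$1,066.25 − $2,439.00 → $0.00
Lowest trial balance = -$4,721.89 (May)
Initial deposit = cushion − low point = $2,132.50 − (-$4,721.89) = $6,854.39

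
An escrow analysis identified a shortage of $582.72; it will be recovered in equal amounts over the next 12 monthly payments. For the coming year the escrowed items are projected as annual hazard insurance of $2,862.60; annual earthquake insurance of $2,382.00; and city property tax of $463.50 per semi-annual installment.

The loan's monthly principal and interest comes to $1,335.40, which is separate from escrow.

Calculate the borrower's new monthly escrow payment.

Hazard insurance: $2,862.60 per year
Earthquake insurance: $2,382.00 per year
City property tax: $463.50 × 2 = $927.00 per year
Annual escrow total = $2,862.60 + $2,382.00 + $927.00 = $6,171.60
Per month = $6,171.60 ÷ 12 = $514.30
Shortage spread = $582.72 / 12 = $48.56/mo
New monthly escrow = $514.30 + $48.56 = $562.86

$562.86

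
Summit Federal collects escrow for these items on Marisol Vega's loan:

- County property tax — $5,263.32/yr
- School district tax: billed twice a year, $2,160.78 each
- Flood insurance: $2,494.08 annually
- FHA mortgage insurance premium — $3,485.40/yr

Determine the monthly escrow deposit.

County property tax = $5,263.32 per year
School district tax = $2,160.78 × 2 = $4,321.56 per year
Flood insurance = $2,494.08 per year
FHA mortgage insurance premium = $3,485.40 per year
Combined annual = $5,263.32 + $4,321.56 + $2,494.08 + $3,485.40 = $15,564.36
Monthly escrow = $15,564.36 ÷ 12 = $1,297.03

$1,297.03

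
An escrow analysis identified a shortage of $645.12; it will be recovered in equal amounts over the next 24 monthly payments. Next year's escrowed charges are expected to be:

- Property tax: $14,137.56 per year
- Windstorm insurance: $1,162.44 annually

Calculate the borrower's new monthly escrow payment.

Property tax: $14,137.56 per year
Windstorm insurance: $1,162.44 per year
Total per year = $15,300.00
Per month = $15,300.00 / 12 = $1,275.00
Shortage per month = $645.12 ÷ 24 = $26.88
Adjusted monthly = $1,275.00 + $26.88 = $1,301.88

$1,301.88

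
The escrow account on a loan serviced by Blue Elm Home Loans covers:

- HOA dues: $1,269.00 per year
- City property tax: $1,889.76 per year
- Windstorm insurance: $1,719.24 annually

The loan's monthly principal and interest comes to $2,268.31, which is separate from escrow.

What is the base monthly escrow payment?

HOA dues — $1,269.00 annually
City property tax — $1,889.76 annually
Windstorm insurance — $1,719.24 annually
Total annual escrow = $4,878.00
Per month = $4,878.00 ÷ 12 = $406.50

$406.50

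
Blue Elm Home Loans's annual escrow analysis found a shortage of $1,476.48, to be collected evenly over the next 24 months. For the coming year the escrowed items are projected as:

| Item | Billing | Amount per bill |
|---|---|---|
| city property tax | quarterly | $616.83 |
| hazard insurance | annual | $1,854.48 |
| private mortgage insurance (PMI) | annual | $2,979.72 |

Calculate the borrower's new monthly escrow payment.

City property tax — $616.83 × 4 = $2,467.32 annually
Hazard insurance — $1,854.48 annually
Private mortgage insurance (PMI) — $2,979.72 annually
Yearly total = $7,301.52
Monthly = $7,301.52 ÷ 12 = $608.46
Monthly shortage recovery: $1,476.48 ÷ 24 = $61.52
New monthly escrow = $608.46 + $61.52 = $669.98

$669.98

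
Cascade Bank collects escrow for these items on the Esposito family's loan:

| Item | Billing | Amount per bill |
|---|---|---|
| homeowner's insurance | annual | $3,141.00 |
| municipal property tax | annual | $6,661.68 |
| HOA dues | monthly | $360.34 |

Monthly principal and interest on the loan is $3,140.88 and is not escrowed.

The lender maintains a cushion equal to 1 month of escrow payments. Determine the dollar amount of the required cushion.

$1,177.23

Homeowner's insurance: $3,141.00/yr
Municipal property tax: $6,661.68/yr
HOA dues: $360.34 × 12 = $4,324.08/yr
Combined annual = $14,126.76
Monthly = $14,126.76 ÷ 12 = $1,177.23
Required cushion = 1 × $1,177.23 = $1,177.23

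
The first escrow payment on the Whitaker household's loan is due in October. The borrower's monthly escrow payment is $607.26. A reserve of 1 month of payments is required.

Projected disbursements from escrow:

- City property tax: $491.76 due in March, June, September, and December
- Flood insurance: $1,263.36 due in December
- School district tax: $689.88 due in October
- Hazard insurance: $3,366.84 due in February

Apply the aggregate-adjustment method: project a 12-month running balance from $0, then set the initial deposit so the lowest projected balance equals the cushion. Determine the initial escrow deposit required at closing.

Cushion = 1 × $607.26 = $607.26
Trial balance (start $0, +$607.26 each month, − disbursements):
  Oct: +$607.26 − $689.88 → -$82.62
  Nov: +$607.26 → $524.64
  Dec: +$607.26 − $1,755.12 → -$623.22
  Jan: +$607.26 → -$15.96
  Feb: +$607.26 − $3,366.84 → -$2,775.54
  Mar: +$607.26 − $491.76 → -$2,660.04
  Apr: +$607.26 → -$2,052.78
  May: +$607.26 → -$1,445.52
  Jun: +$607.26 − $491.76 → -$1,330.02
  Jul: +$607.26 → -$722.76
  Aug: +$607.26 → -$115.50
  Sep: +$607.26 − $491.76 → $0.00
Lowest trial balance = -$2,775.54 (Feb)
Initial deposit = cushion − low point = $607.26 − (-$2,775.54) = $3,382.80

$3,382.80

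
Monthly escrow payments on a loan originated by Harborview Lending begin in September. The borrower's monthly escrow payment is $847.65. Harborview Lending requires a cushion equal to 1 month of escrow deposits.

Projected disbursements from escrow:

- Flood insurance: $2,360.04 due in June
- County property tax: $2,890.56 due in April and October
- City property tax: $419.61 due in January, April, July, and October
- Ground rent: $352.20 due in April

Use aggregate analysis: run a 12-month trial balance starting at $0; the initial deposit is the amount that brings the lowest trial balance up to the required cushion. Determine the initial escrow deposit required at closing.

Cushion = 1 × $847.65 = $847.65
Trial balance (start $0, +$847.65 each month, − disbursements):
  Sep: +$847.65 → $847.65
  Oct: +$847.65 − $3,310.17 → -$1,614.87
  Nov: +$847.65 → -$767.22
  Dec: +$847.65 → $80.43
  Jan: +$847.65 − $419.61 → $508.47
  Feb: +$847.65 → $1,356.12
  Mar: +$847.65 → $2,203.77
  Apr: +$847.65 − $3,662.37 → -$610.95
  May: +$847.65 → $236.70
  Jun: +$847.65 − $2,360.04 → -$1,275.69
  Jul: +$847.65 − $419.61 → -$847.65
  Aug: +$847.65 → $0.00
Lowest trial balance = -$1,614.87 (Oct)
Initial deposit = cushion − low point = $847.65 − (-$1,614.87) = $2,462.52

$2,462.52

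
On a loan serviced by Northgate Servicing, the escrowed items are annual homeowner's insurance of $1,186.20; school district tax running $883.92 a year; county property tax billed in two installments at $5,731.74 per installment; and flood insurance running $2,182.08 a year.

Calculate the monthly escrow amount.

$1,309.64

Homeowner's insurance: $1,186.20
School district tax: $883.92
County property tax: $5,731.74 × 2 = $11,463.48
Flood insurance: $2,182.08
Annual escrow total = $15,715.68
Monthly escrow = $15,715.68 ÷ 12 = $1,309.64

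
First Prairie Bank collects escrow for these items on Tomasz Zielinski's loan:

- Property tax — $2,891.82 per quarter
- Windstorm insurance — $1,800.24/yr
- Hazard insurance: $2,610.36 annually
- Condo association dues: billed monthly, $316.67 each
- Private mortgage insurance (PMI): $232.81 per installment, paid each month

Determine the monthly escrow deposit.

Property tax = $2,891.82 × 4 = $11,567.28 annually
Windstorm insurance = $1,800.24 annually
Hazard insurance = $2,610.36 annually
Condo association dues = $316.67 × 12 = $3,800.04 annually
Private mortgage insurance (PMI) = $232.81 × 12 = $2,793.72 annually
Annual escrow total = $22,571.64
Base monthly escrow = $22,571.64 / 12 = $1,880.97

$1,880.97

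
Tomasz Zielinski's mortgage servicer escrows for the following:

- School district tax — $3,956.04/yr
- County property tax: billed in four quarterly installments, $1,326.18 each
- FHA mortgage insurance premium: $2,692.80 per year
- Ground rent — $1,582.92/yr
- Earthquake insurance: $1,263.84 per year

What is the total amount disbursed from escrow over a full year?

School district tax: $3,956.04/yr
County property tax: $1,326.18 × 4 = $5,304.72/yr
FHA mortgage insurance premium: $2,692.80/yr
Ground rent: $1,582.92/yr
Earthquake insurance: $1,263.84/yr
Annual escrow total = $3,956.04 + $5,304.72 + $2,692.80 + $1,582.92 + $1,263.84 = $14,800.32

$14,800.32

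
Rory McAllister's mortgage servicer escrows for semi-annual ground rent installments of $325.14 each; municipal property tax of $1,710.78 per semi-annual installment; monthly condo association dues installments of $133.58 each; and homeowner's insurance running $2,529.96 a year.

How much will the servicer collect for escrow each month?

Ground rent — $325.14 × 2 = $650.28 annually
Municipal property tax — $1,710.78 × 2 = $3,421.56 annually
Condo association dues — $133.58 × 12 = $1,602.96 annually
Homeowner's insurance — $2,529.96 annually
Combined annual = $650.28 + $3,421.56 + $1,602.96 + $2,529.96 = $8,204.76
Per month = $8,204.76 / 12 = $683.73

$683.73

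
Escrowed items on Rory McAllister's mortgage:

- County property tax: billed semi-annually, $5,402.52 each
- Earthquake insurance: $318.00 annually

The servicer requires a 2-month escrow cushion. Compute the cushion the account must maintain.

$1,853.84

County property tax — $5,402.52 × 2 = $10,805.04 annually
Earthquake insurance — $318.00 annually
Total per year = $10,805.04 + $318.00 = $11,123.04
Monthly escrow = $11,123.04 ÷ 12 = $926.92
Cushion = 2 × $926.92 = $1,853.84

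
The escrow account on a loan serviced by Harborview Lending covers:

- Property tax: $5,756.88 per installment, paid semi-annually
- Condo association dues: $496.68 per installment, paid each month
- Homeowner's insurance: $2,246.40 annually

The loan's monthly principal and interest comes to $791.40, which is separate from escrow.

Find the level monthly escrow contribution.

Property tax: $5,756.88 × 2 = $11,513.76 annually
Condo association dues: $496.68 × 12 = $5,960.16 annually
Homeowner's insurance: $2,246.40 annually
Combined annual = $11,513.76 + $5,960.16 + $2,246.40 = $19,720.32
Base monthly escrow = $19,720.32 / 12 = $1,643.36

$1,643.36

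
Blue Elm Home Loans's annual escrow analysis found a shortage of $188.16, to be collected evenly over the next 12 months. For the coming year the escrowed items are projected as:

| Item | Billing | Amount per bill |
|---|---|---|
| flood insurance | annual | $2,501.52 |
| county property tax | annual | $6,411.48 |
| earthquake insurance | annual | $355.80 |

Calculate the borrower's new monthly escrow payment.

Flood insurance = $2,501.52/yr
County property tax = $6,411.48/yr
Earthquake insurance = $355.80/yr
Combined annual = $9,268.80
Per month = $9,268.80 ÷ 12 = $772.40
Monthly shortage recovery: $188.16 ÷ 12 = $15.68
New monthly escrow = $772.40 + $15.68 = $788.08

$788.08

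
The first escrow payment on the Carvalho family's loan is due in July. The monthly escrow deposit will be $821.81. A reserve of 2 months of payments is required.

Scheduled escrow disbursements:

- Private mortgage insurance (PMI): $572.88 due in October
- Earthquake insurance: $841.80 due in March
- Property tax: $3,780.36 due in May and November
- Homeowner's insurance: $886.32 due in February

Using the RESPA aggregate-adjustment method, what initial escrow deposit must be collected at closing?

Cushion = 2 × $821.81 = $1,643.62
Trial balance (start $0, +$821.81 each month, − disbursements):
  Jul: +$821.81 → $821.81
  Aug: +$821.81 → $1,643.62
  Sep: +$821.81 → $2,465.43
  Oct: +$821.81 − $572.88 → $2,714.36
  Nov: +$821.81 − $3,780.36 → -$244.19
  Dec: +$821.81 → $577.62
  Jan: +$821.81 → $1,399.43
  Feb: +$821.81 − $886.32 → $1,334.92
  Mar: +$821.81 − $841.80 → $1,314.93
  Apr: +$821.81 → $2,136.74
  May: +$821.81 − $3,780.36 → -$821.81
  Jun: +$821.81 → $0.00
Lowest trial balance = -$821.81 (May)
Initial deposit = cushion − low point = $1,643.62 − (-$821.81) = $2,465.43

$2,465.43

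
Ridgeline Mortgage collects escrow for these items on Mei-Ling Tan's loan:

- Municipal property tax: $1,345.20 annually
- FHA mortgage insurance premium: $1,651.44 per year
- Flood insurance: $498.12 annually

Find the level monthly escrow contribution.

$291.23

Municipal property tax — $1,345.20
FHA mortgage insurance premium — $1,651.44
Flood insurance — $498.12
Yearly total = $1,345.20 + $1,651.44 + $498.12 = $3,494.76
Monthly = $3,494.76 ÷ 12 = $291.23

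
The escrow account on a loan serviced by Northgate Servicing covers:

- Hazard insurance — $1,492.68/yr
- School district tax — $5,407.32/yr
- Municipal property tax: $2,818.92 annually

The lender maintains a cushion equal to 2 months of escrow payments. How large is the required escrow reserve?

$1,619.82

Hazard insurance — $1,492.68 annually
School district tax — $5,407.32 annually
Municipal property tax — $2,818.92 annually
Annual escrow total = $9,718.92
Base monthly escrow = $9,718.92 / 12 = $809.91
Required cushion = 2 × $809.91 = $1,619.82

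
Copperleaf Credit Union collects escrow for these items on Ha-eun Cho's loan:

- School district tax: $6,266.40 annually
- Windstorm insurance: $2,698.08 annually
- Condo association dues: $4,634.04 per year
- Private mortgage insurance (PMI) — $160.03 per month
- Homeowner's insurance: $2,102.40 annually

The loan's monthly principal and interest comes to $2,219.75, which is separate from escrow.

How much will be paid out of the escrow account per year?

$17,621.28

School district tax — $6,266.40 per year
Windstorm insurance — $2,698.08 per year
Condo association dues — $4,634.04 per year
Private mortgage insurance (PMI) — $160.03 × 12 = $1,920.36 per year
Homeowner's insurance — $2,102.40 per year
Total annual escrow = $17,621.28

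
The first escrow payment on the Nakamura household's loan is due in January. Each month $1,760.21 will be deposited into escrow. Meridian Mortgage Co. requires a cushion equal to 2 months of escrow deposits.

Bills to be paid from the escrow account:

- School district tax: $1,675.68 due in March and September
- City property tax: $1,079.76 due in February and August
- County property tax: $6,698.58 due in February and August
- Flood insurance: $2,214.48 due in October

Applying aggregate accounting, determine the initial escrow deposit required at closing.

Cushion = 2 × $1,760.21 = $3,520.42
Trial balance (start $0, +$1,760.21 each month, − disbursements):
  Jan: +$1,760.21 → $1,760.21
  Feb: +$1,760.21 − $7,778.34 → -$4,257.92
  Mar: +$1,760.21 − $1,675.68 → -$4,173.39
  Apr: +$1,760.21 → -$2,413.18
  May: +$1,760.21 → -$652.97
  Jun: +$1,760.21 → $1,107.24
  Jul: +$1,760.21 → $2,867.45
  Aug: +$1,760.21 − $7,778.34 → -$3,150.68
  Sep: +$1,760.21 − $1,675.68 → -$3,066.15
  Oct: +$1,760.21 − $2,214.48 → -$3,520.42
  Nov: +$1,760.21 → -$1,760.21
  Dec: +$1,760.21 → $0.00
Lowest trial balance = -$4,257.92 (Feb)
Initial deposit = cushion − low point = $3,520.42 − (-$4,257.92) = $7,778.34

$7,778.34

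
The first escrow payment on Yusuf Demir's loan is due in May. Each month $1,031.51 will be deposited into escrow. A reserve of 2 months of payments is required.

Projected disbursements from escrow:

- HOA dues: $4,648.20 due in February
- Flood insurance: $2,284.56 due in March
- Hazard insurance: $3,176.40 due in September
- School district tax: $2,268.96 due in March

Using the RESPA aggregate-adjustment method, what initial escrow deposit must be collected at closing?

$3,094.53

Cushion = 2 × $1,031.51 = $2,063.02
Trial balance (start $0, +$1,031.51 each month, − disbursements):
  May: +$1,031.51 → $1,031.51
  Jun: +$1,031.51 → $2,063.02
  Jul: +$1,031.51 → $3,094.53
  Aug: +$1,031.51 → $4,126.04
  Sep: +$1,031.51 − $3,176.40 → $1,981.15
  Oct: +$1,031.51 → $3,012.66
  Nov: +$1,031.51 → $4,044.17
  Dec: +$1,031.51 → $5,075.68
  Jan: +$1,031.51 → $6,107.19
  Feb: +$1,031.51 − $4,648.20 → $2,490.50
  Mar: +$1,031.51 − $4,553.52 → -$1,031.51
  Apr: +$1,031.51 → $0.00
Lowest trial balance = -$1,031.51 (Mar)
Initial deposit = cushion − low point = $2,063.02 − (-$1,031.51) = $3,094.53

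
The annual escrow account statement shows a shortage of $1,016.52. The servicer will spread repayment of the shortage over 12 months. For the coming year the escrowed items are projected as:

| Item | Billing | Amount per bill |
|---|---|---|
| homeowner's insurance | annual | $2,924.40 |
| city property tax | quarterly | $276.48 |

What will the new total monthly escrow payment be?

Homeowner's insurance — $2,924.40 per year
City property tax — $276.48 × 4 = $1,105.92 per year
Total annual escrow = $4,030.32
Monthly = $4,030.32 ÷ 12 = $335.86
Shortage spread = $1,016.52 / 12 = $84.71/mo
New monthly escrow = $335.86 + $84.71 = $420.57

$420.57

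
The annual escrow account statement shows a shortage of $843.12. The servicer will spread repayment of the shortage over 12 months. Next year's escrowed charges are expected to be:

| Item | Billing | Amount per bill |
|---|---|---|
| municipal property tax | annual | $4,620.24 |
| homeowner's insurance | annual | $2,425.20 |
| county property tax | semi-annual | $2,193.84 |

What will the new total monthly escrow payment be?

Municipal property tax: $4,620.24/yr
Homeowner's insurance: $2,425.20/yr
County property tax: $2,193.84 × 2 = $4,387.68/yr
Total annual escrow = $11,433.12
Monthly escrow = $11,433.12 / 12 = $952.76
Shortage per month = $843.12 / 12 = $70.26
New monthly escrow = $952.76 + $70.26 = $1,023.02

$1,023.02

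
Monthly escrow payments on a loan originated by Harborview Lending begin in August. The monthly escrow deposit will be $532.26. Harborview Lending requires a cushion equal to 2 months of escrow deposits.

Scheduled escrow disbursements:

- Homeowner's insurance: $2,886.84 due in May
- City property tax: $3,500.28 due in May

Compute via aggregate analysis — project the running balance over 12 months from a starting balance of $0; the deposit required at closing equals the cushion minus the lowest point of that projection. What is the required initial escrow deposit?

Cushion = 2 × $532.26 = $1,064.52
Trial balance (start $0, +$532.26 each month, − disbursements):
  Aug: +$532.26 → $532.26
  Sep: +$532.26 → $1,064.52
  Oct: +$532.26 → $1,596.78
  Nov: +$532.26 → $2,129.04
  Dec: +$532.26 → $2,661.30
  Jan: +$532.26 → $3,193.56
  Feb: +$532.26 → $3,725.82
  Mar: +$532.26 → $4,258.08
  Apr: +$532.26 → $4,790.34
  May: +$532.26 − $6,387.12 → -$1,064.52
  Jun: +$532.26 → -$532.26
  Jul: +$532.26 → $0.00
Lowest trial balance = -$1,064.52 (May)
Initial deposit = cushion − low point = $1,064.52 − (-$1,064.52) = $2,129.04

$2,129.04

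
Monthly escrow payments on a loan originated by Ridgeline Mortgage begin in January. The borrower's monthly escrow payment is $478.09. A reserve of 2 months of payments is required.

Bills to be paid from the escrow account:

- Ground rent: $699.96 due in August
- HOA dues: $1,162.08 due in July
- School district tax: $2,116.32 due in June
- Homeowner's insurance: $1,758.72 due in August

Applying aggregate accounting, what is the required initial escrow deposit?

$2,868.54

Cushion = 2 × $478.09 = $956.18
Trial balance (start $0, +$478.09 each month, − disbursements):
  Jan: +$478.09 → $478.09
  Feb: +$478.09 → $956.18
  Mar: +$478.09 → $1,434.27
  Apr: +$478.09 → $1,912.36
  May: +$478.09 → $2,390.45
  Jun: +$478.09 − $2,116.32 → $752.22
  Jul: +$478.09 − $1,162.08 → $68.23
  Aug: +$478.09 − $2,458.68 → -$1,912.36
  Sep: +$478.09 → -$1,434.27
  Oct: +$478.09 → -$956.18
  Nov: +$478.09 → -$478.09
  Dec: +$478.09 → $0.00
Lowest trial balance = -$1,912.36 (Aug)
Initial deposit = cushion − low point = $956.18 − (-$1,912.36) = $2,868.54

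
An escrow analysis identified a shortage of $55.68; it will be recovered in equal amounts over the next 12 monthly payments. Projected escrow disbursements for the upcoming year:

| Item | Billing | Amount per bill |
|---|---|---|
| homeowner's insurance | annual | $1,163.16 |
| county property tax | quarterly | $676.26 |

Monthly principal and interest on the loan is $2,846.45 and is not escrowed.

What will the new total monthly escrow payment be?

Homeowner's insurance: $1,163.16/yr
County property tax: $676.26 × 4 = $2,705.04/yr
Annual escrow total = $3,868.20
Per month = $3,868.20 ÷ 12 = $322.35
Monthly shortage recovery: $55.68 ÷ 12 = $4.64
New monthly escrow = $322.35 + $4.64 = $326.99

$326.99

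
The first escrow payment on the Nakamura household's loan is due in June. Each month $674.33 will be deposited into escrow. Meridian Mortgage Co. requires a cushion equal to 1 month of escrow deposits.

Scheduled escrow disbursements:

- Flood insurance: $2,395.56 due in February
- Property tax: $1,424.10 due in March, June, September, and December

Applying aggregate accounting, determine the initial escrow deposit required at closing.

Cushion = 1 × $674.33 = $674.33
Trial balance (start $0, +$674.33 each month, − disbursements):
  Jun: +$674.33 − $1,424.10 → -$749.77
  Jul: +$674.33 → -$75.44
  Aug: +$674.33 → $598.89
  Sep: +$674.33 − $1,424.10 → -$150.88
  Oct: +$674.33 → $523.45
  Nov: +$674.33 → $1,197.78
  Dec: +$674.33 − $1,424.10 → $448.01
  Jan: +$674.33 → $1,122.34
  Feb: +$674.33 − $2,395.56 → -$598.89
  Mar: +$674.33 − $1,424.10 → -$1,348.66
  Apr: +$674.33 → -$674.33
  May: +$674.33 → $0.00
Lowest trial balance = -$1,348.66 (Mar)
Initial deposit = cushion − low point = $674.33 − (-$1,348.66) = $2,022.99

$2,022.99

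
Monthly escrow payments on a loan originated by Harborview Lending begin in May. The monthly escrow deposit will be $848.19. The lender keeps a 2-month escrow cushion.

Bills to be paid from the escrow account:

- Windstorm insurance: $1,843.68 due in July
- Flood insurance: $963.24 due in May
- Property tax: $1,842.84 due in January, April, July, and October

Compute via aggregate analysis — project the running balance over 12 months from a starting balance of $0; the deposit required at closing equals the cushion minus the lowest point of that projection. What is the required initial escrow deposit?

Cushion = 2 × $848.19 = $1,696.38
Trial balance (start $0, +$848.19 each month, − disbursements):
  May: +$848.19 − $963.24 → -$115.05
  Jun: +$848.19 → $733.14
  Jul: +$848.19 − $3,686.52 → -$2,105.19
  Aug: +$848.19 → -$1,257.00
  Sep: +$848.19 → -$408.81
  Oct: +$848.19 − $1,842.84 → -$1,403.46
  Nov: +$848.19 → -$555.27
  Dec: +$848.19 → $292.92
  Jan: +$848.19 − $1,842.84 → -$701.73
  Feb: +$848.19 → $146.46
  Mar: +$848.19 → $994.65
  Apr: +$848.19 − $1,842.84 → $0.00
Lowest trial balance = -$2,105.19 (Jul)
Initial deposit = cushion − low point = $1,696.38 − (-$2,105.19) = $3,801.57

$3,801.57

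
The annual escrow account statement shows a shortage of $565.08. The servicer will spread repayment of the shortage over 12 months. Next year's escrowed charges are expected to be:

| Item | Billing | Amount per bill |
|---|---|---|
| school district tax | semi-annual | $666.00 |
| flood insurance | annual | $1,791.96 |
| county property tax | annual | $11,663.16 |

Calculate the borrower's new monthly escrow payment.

School district tax = $666.00 × 2 = $1,332.00/yr
Flood insurance = $1,791.96/yr
County property tax = $11,663.16/yr
Annual escrow total = $14,787.12
Monthly = $14,787.12 ÷ 12 = $1,232.26
Shortage per month = $565.08 / 12 = $47.09
New monthly escrow = $1,232.26 + $47.09 = $1,279.35

$1,279.35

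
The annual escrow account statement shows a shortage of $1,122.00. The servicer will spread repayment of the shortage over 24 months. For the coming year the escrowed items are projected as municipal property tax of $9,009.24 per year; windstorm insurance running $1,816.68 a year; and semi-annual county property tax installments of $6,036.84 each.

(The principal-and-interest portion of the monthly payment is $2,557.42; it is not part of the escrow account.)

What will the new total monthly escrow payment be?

$1,955.05

Municipal property tax — $9,009.24
Windstorm insurance — $1,816.68
County property tax — $6,036.84 × 2 = $12,073.68
Combined annual = $9,009.24 + $1,816.68 + $12,073.68 = $22,899.60
Monthly = $22,899.60 ÷ 12 = $1,908.30
Shortage spread = $1,122.00 / 24 = $46.75/mo
New monthly escrow = $1,908.30 + $46.75 = $1,955.05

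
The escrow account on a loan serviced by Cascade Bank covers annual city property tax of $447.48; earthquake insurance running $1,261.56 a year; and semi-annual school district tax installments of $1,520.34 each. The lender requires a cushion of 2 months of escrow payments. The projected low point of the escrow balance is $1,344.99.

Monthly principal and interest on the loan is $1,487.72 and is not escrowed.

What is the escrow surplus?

$553.37

City property tax: $447.48 annually
Earthquake insurance: $1,261.56 annually
School district tax: $1,520.34 × 2 = $3,040.68 annually
Total annual escrow = $447.48 + $1,261.56 + $3,040.68 = $4,749.72
Monthly = $4,749.72 ÷ 12 = $395.81
Cushion = 2 × $395.81 = $791.62
Surplus = $1,344.99 − $791.62 = $553.37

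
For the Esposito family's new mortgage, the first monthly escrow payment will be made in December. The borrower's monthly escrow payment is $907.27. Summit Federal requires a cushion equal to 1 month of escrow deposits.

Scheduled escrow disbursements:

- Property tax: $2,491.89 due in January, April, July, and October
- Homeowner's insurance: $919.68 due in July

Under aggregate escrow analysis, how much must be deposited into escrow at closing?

$2,044.46

Cushion = 1 × $907.27 = $907.27
Trial balance (start $0, +$907.27 each month, − disbursements):
  Dec: +$907.27 → $907.27
  Jan: +$907.27 − $2,491.89 → -$677.35
  Feb: +$907.27 → $229.92
  Mar: +$907.27 → $1,137.19
  Apr: +$907.27 − $2,491.89 → -$447.43
  May: +$907.27 → $459.84
  Jun: +$907.27 → $1,367.11
  Jul: +$907.27 − $3,411.57 → -$1,137.19
  Aug: +$907.27 → -$229.92
  Sep: +$907.27 → $677.35
  Oct: +$907.27 − $2,491.89 → -$907.27
  Nov: +$907.27 → $0.00
Lowest trial balance = -$1,137.19 (Jul)
Initial deposit = cushion − low point = $907.27 − (-$1,137.19) = $2,044.46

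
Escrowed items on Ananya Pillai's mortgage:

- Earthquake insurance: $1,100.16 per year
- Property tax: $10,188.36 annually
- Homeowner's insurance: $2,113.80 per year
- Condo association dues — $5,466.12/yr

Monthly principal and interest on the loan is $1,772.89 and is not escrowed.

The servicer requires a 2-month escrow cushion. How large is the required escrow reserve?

Earthquake insurance — $1,100.16/yr
Property tax — $10,188.36/yr
Homeowner's insurance — $2,113.80/yr
Condo association dues — $5,466.12/yr
Combined annual = $1,100.16 + $10,188.36 + $2,113.80 + $5,466.12 = $18,868.44
Monthly escrow = $18,868.44 ÷ 12 = $1,572.37
Required cushion = 2 × $1,572.37 = $3,144.74

$3,144.74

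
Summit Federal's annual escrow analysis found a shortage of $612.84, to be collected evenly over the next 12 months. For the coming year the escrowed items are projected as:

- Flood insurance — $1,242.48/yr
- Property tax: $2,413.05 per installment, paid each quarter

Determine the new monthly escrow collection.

$958.96

Flood insurance: $1,242.48/yr
Property tax: $2,413.05 × 4 = $9,652.20/yr
Annual escrow total = $1,242.48 + $9,652.20 = $10,894.68
Base monthly escrow = $10,894.68 ÷ 12 = $907.89
Shortage spread = $612.84 / 12 = $51.07/mo
Adjusted monthly = $907.89 + $51.07 = $958.96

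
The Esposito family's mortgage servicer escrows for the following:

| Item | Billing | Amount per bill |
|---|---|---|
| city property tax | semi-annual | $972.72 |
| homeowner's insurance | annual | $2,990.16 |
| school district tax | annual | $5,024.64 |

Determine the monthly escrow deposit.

City property tax = $972.72 × 2 = $1,945.44
Homeowner's insurance = $2,990.16
School district tax = $5,024.64
Combined annual = $9,960.24
Per month = $9,960.24 ÷ 12 = $830.02

$830.02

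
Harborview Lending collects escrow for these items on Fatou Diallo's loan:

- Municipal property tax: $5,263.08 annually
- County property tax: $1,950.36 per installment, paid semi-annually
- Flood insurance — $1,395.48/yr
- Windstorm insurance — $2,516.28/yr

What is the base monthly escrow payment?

$1,089.63

Municipal property tax = $5,263.08 per year
County property tax = $1,950.36 × 2 = $3,900.72 per year
Flood insurance = $1,395.48 per year
Windstorm insurance = $2,516.28 per year
Total per year = $5,263.08 + $3,900.72 + $1,395.48 + $2,516.28 = $13,075.56
Base monthly escrow = $13,075.56 ÷ 12 = $1,089.63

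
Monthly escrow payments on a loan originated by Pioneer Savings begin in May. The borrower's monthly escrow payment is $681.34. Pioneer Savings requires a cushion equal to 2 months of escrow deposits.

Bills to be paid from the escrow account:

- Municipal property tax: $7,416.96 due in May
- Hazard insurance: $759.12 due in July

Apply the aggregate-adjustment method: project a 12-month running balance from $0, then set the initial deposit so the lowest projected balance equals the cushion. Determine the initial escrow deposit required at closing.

Cushion = 2 × $681.34 = $1,362.68
Trial balance (start $0, +$681.34 each month, − disbursements):
  May: +$681.34 − $7,416.96 → -$6,735.62
  Jun: +$681.34 → -$6,054.28
  Jul: +$681.34 − $759.12 → -$6,132.06
  Aug: +$681.34 → -$5,450.72
  Sep: +$681.34 → -$4,769.38
  Oct: +$681.34 → -$4,088.04
  Nov: +$681.34 → -$3,406.70
  Dec: +$681.34 → -$2,725.36
  Jan: +$681.34 → -$2,044.02
  Feb: +$681.34 → -$1,362.68
  Mar: +$681.34 → -$681.34
  Apr: +$681.34 → $0.00
Lowest trial balance = -$6,735.62 (May)
Initial deposit = cushion − low point = $1,362.68 − (-$6,735.62) = $8,098.30

$8,098.30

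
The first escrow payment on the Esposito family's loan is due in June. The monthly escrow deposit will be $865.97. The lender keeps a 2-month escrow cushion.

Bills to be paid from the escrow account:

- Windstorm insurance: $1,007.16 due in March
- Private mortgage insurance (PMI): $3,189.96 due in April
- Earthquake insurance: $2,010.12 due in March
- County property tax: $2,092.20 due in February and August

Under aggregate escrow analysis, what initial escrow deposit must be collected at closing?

Cushion = 2 × $865.97 = $1,731.94
Trial balance (start $0, +$865.97 each month, − disbursements):
  Jun: +$865.97 → $865.97
  Jul: +$865.97 → $1,731.94
  Aug: +$865.97 − $2,092.20 → $505.71
  Sep: +$865.97 → $1,371.68
  Oct: +$865.97 → $2,237.65
  Nov: +$865.97 → $3,103.62
  Dec: +$865.97 → $3,969.59
  Jan: +$865.97 → $4,835.56
  Feb: +$865.97 − $2,092.20 → $3,609.33
  Mar: +$865.97 − $3,017.28 → $1,458.02
  Apr: +$865.97 − $3,189.96 → -$865.97
  May: +$865.97 → $0.00
Lowest trial balance = -$865.97 (Apr)
Initial deposit = cushion − low point = $1,731.94 − (-$865.97) = $2,597.91

$2,597.91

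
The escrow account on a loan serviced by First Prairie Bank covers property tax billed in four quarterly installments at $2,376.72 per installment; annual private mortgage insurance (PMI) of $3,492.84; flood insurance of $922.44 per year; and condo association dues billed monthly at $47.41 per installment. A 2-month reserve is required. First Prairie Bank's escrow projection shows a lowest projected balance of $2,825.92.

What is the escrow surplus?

$410.74

Property tax — $2,376.72 × 4 = $9,506.88 annually
Private mortgage insurance (PMI) — $3,492.84 annually
Flood insurance — $922.44 annually
Condo association dues — $47.41 × 12 = $568.92 annually
Total per year = $9,506.88 + $3,492.84 + $922.44 + $568.92 = $14,491.08
Per month = $14,491.08 / 12 = $1,207.59
Required cushion = 2 × $1,207.59 = $2,415.18
Excess over cushion: $2,825.92 − $2,415.18 = $410.74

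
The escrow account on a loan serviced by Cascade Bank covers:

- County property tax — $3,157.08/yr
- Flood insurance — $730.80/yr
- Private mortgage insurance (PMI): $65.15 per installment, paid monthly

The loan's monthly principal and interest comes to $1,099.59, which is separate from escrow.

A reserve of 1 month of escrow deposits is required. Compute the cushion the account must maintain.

County property tax = $3,157.08/yr
Flood insurance = $730.80/yr
Private mortgage insurance (PMI) = $65.15 × 12 = $781.80/yr
Total per year = $4,669.68
Base monthly escrow = $4,669.68 / 12 = $389.14
Cushion = 1 × $389.14 = $389.14

$389.14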